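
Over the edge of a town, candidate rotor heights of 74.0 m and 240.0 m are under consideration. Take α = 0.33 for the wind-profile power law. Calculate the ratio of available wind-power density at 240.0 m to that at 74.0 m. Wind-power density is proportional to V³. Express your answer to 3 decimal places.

Speed ratio: V_B/V_A = (z_B/z_A)^α = (240.0/74.0)^0.33 = (3.2432)^0.33 = 1.47443
Power-density ratio: P_B/P_A = (V_B/V_A)³ = (1.47443)³ = 3.20531

3.205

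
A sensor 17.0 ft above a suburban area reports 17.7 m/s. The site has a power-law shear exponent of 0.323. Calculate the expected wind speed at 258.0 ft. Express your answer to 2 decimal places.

Power-law profile: V₂ = V₁ · (z₂/z₁)^α
V₂ = 17.7 × (258.0/17.0)^0.323 = 17.7 × (15.1765)^0.323
    = 17.7 × 2.4072 = 42.6080 m/s

42.61 m/s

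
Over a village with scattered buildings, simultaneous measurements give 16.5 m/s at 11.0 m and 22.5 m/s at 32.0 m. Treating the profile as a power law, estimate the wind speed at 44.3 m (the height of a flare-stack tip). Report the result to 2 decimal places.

24.73 m/s

First find α: α = ln(V₂/V₁)/ln(z₂/z₁) = ln(22.5/16.5)/ln(32.0/11.0) = 0.31015/1.06784 = 0.2905
Extrapolate from 32.0 m to 44.3 m: V₃ = 22.5 × (44.3/32.0)^0.2905 = 22.5 × 1.0991 = 24.7292 m/s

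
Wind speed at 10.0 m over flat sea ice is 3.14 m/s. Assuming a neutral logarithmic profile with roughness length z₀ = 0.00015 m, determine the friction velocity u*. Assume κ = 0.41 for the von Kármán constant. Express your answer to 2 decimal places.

u* ≈ 0.12 m/s

Log law: V(z) = (u*/κ) · ln(z/z₀) ⇒ u* = κ · V / ln(z/z₀)
u* = 0.41 × 3.14 / ln(10.0/0.00015) = 0.41 × 3.14 / 11.1075
   = 1.2874 / 11.1075 = 0.1159 m/s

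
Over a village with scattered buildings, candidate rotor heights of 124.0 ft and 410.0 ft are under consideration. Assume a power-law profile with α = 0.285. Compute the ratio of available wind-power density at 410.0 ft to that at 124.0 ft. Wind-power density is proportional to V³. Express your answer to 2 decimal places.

2.78

Speed ratio: V_B/V_A = (z_B/z_A)^α = (410.0/124.0)^0.285 = (3.3065)^0.285 = 1.40611
Power-density ratio: P_B/P_A = (V_B/V_A)³ = (1.40611)³ = 2.78006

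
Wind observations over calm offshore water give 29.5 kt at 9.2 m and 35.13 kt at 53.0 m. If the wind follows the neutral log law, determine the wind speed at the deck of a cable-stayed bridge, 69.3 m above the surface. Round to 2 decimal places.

35.99 kt

Log law: V ∝ ln(z/z₀). From the pair, with r = V₁/V₂ = 0.83974,
ln z₀ = (ln z₁ − r·ln z₂)/(1 − r) = (2.2192 − 0.83974×3.9703)/0.16026 = -6.9561 → z₀ = 0.0009528 m
V₃ = V₁ · ln(z₃/z₀)/ln(z₁/z₀) = 29.5 × 11.1946/9.1753 = 35.9922 kt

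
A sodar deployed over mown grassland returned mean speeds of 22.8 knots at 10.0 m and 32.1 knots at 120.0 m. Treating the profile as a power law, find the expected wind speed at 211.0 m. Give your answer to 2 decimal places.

First find α: α = ln(V₂/V₁)/ln(z₂/z₁) = ln(32.1/22.8)/ln(120.0/10.0) = 0.34210/2.48491 = 0.1377
Extrapolate from 120.0 m to 211.0 m: V₃ = 32.1 × (211.0/120.0)^0.1377 = 32.1 × 1.0808 = 34.6935 knots

34.69 knots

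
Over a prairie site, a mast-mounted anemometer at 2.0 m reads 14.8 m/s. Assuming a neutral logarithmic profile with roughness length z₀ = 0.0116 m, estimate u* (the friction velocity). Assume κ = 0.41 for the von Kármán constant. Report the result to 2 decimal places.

Log law: V(z) = (u*/κ) · ln(z/z₀) ⇒ u* = κ · V / ln(z/z₀)
u* = 0.41 × 14.8 / ln(2.0/0.0116) = 0.41 × 14.8 / 5.1499
   = 6.0680 / 5.1499 = 1.1783 m/s

u* ≈ 1.18 m/s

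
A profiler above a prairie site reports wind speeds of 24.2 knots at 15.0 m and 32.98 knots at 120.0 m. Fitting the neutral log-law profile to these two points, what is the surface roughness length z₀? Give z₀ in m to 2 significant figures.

Log law: V(z) ∝ ln(z/z₀). With r = V₁/V₂ = 24.2/32.98 = 0.73378,
r · ln(z₂/z₀) = ln(z₁/z₀) ⇒ ln z₀ = (ln z₁ − r·ln z₂)/(1 − r)
ln z₀ = (2.70805 − 0.73378×4.78749) / 0.26622 = -3.0234
z₀ = exp(-3.0234) = 0.04863 m

z₀ ≈ 0.049 m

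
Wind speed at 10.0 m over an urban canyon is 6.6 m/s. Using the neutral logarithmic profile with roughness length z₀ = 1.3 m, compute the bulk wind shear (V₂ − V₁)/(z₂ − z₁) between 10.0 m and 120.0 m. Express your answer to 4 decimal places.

Log law: V₂ = V₁ · ln(z₂/z₀)/ln(z₁/z₀) = 6.6 × 4.5251/2.0402 = 14.6385 m/s
ΔV/Δz = (14.6385 − 6.6)/(120.0 − 10.0) = 8.0385/110.0000 = 0.07308 m/s/m

0.0731 m/s/m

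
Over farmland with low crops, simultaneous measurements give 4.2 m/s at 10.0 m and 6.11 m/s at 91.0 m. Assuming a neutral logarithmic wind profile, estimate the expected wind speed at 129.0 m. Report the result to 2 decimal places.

6.41 m/s

Log law: V ∝ ln(z/z₀). From the pair, with r = V₁/V₂ = 0.68740,
ln z₀ = (ln z₁ − r·ln z₂)/(1 − r) = (2.3026 − 0.68740×4.5109)/0.31260 = -2.5533 → z₀ = 0.07782 m
V₃ = V₁ · ln(z₃/z₀)/ln(z₁/z₀) = 4.2 × 7.4131/4.8559 = 6.4118 m/s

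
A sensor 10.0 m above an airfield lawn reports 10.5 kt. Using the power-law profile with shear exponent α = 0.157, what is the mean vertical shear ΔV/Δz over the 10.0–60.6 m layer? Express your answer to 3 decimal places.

0.068 kt/m

Power law: V₂ = V₁ · (z₂/z₁)^α = 10.5 × (6.0600)^0.157 = 13.9328 kt
ΔV/Δz = (13.9328 − 10.5)/(60.6 − 10.0) = 3.4328/50.6000 = 0.06784 kt/m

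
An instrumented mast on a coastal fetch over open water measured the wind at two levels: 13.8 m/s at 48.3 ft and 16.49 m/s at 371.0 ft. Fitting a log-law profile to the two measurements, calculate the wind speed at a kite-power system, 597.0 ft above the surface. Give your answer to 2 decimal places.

Log law: V ∝ ln(z/z₀). From the pair, with r = V₁/V₂ = 0.83687,
ln z₀ = (ln z₁ − r·ln z₂)/(1 − r) = (3.8774 − 0.83687×5.9162)/0.16313 = -6.5817 → z₀ = 0.001386 ft
V₃ = V₁ · ln(z₃/z₀)/ln(z₁/z₀) = 13.8 × 12.9736/10.4591 = 17.1177 m/s

17.12 m/s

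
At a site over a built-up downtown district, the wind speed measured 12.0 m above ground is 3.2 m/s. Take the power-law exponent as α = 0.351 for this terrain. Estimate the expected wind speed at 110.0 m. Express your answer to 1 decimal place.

7.0 m/s

Power-law profile: V₂ = V₁ · (z₂/z₁)^α
V₂ = 3.2 × (110.0/12.0)^0.351 = 3.2 × (9.1667)^0.351
    = 3.2 × 2.1764 = 6.9644 m/s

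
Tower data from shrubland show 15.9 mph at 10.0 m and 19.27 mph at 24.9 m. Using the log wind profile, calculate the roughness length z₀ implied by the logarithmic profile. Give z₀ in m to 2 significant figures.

z₀ ≈ 0.14 m

Log law: V(z) ∝ ln(z/z₀). With r = V₁/V₂ = 15.9/19.27 = 0.82512,
r · ln(z₂/z₀) = ln(z₁/z₀) ⇒ ln z₀ = (ln z₁ − r·ln z₂)/(1 − r)
ln z₀ = (2.30259 − 0.82512×3.21487) / 0.17488 = -2.0017
z₀ = exp(-2.0017) = 0.1351 m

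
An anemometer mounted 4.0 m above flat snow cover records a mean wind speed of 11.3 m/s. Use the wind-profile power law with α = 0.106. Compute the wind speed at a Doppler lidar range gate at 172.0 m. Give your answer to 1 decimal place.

16.8 m/s

Power-law profile: V₂ = V₁ · (z₂/z₁)^α
V₂ = 11.3 × (172.0/4.0)^0.106 = 11.3 × (43.0000)^0.106
    = 11.3 × 1.4899 = 16.8355 m/s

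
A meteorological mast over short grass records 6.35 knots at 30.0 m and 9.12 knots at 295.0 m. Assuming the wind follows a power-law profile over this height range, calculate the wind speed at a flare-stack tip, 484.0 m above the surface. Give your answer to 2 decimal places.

9.86 knots

First find α: α = ln(V₂/V₁)/ln(z₂/z₁) = ln(9.12/6.35)/ln(295.0/30.0) = 0.36201/2.28578 = 0.1584
Extrapolate from 295.0 m to 484.0 m: V₃ = 9.12 × (484.0/295.0)^0.1584 = 9.12 × 1.0816 = 9.8639 knots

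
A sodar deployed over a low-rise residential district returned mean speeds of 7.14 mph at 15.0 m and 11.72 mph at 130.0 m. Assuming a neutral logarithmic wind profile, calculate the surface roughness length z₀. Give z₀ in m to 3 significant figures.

z₀ ≈ 0.518 m

Log law: V(z) ∝ ln(z/z₀). With r = V₁/V₂ = 7.14/11.72 = 0.60922,
r · ln(z₂/z₀) = ln(z₁/z₀) ⇒ ln z₀ = (ln z₁ − r·ln z₂)/(1 − r)
ln z₀ = (2.70805 − 0.60922×4.86753) / 0.39078 = -0.6585
z₀ = exp(-0.6585) = 0.5176 m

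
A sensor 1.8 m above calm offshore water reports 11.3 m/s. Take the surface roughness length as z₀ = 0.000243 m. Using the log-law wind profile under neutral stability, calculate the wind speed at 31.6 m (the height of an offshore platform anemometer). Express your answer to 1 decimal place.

14.9 m/s

Log law: V(z) ∝ ln(z/z₀), so V₂/V₁ = ln(z₂/z₀) / ln(z₁/z₀).
ln(31.6/0.000243) = 11.7756, ln(1.8/0.000243) = 8.9102
V₂ = 11.3 × 11.7756/8.9102 = 11.3 × 1.3216 = 14.9339 m/s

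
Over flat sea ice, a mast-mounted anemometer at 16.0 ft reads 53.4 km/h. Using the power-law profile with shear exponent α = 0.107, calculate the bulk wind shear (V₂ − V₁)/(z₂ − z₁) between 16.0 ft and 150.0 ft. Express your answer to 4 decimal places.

Power law: V₂ = V₁ · (z₂/z₁)^α = 53.4 × (9.3750)^0.107 = 67.8488 km/h
ΔV/Δz = (67.8488 − 53.4)/(150.0 − 16.0) = 14.4488/134.0000 = 0.10783 km/h/ft

0.1078 km/h/ft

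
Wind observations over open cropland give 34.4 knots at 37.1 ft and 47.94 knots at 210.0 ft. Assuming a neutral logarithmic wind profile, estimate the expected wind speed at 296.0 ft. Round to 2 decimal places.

50.62 knots

Log law: V ∝ ln(z/z₀). From the pair, with r = V₁/V₂ = 0.71756,
ln z₀ = (ln z₁ − r·ln z₂)/(1 − r) = (3.6136 − 0.71756×5.3471)/0.28244 = -0.7905 → z₀ = 0.4536 ft
V₃ = V₁ · ln(z₃/z₀)/ln(z₁/z₀) = 34.4 × 6.4809/4.4041 = 50.6211 knots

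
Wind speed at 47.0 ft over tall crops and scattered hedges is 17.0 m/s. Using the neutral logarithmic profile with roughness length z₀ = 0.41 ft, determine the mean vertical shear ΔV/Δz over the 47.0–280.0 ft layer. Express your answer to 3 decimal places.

Log law: V₂ = V₁ · ln(z₂/z₀)/ln(z₁/z₀) = 17.0 × 6.5264/4.7417 = 23.3983 m/s
ΔV/Δz = (23.3983 − 17.0)/(280.0 − 47.0) = 6.3983/233.0000 = 0.02746 m/s/ft

0.027 m/s/ft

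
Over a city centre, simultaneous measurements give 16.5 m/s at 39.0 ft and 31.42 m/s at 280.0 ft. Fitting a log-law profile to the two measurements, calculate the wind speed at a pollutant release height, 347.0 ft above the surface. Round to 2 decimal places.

33.04 m/s

Log law: V ∝ ln(z/z₀). From the pair, with r = V₁/V₂ = 0.52514,
ln z₀ = (ln z₁ − r·ln z₂)/(1 − r) = (3.6636 − 0.52514×5.6348)/0.47486 = 1.4836 → z₀ = 4.409 ft
V₃ = V₁ · ln(z₃/z₀)/ln(z₁/z₀) = 16.5 × 4.3657/2.1800 = 33.0438 m/s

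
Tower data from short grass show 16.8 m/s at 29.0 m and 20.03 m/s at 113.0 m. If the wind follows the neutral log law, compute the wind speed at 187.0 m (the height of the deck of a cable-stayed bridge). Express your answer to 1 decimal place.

Log law: V ∝ ln(z/z₀). From the pair, with r = V₁/V₂ = 0.83874,
ln z₀ = (ln z₁ − r·ln z₂)/(1 − r) = (3.3673 − 0.83874×4.7274)/0.16126 = -3.7069 → z₀ = 0.02455 m
V₃ = V₁ · ln(z₃/z₀)/ln(z₁/z₀) = 16.8 × 8.9380/7.0742 = 21.2263 m/s

21.2 m/s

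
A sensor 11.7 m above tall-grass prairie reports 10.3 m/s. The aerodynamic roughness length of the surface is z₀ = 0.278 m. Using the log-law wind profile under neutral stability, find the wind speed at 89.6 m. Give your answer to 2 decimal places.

15.91 m/s

Log law: V(z) ∝ ln(z/z₀), so V₂/V₁ = ln(z₂/z₀) / ln(z₁/z₀).
ln(89.6/0.278) = 5.7755, ln(11.7/0.278) = 3.7397
V₂ = 10.3 × 5.7755/3.7397 = 10.3 × 1.5444 = 15.9069 m/s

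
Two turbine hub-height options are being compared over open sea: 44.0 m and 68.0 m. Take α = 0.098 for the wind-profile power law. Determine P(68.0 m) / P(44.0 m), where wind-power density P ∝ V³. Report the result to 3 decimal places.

Speed ratio: V_B/V_A = (z_B/z_A)^α = (68.0/44.0)^0.098 = (1.5455)^0.098 = 1.04358
Power-density ratio: P_B/P_A = (V_B/V_A)³ = (1.04358)³ = 1.13653

1.137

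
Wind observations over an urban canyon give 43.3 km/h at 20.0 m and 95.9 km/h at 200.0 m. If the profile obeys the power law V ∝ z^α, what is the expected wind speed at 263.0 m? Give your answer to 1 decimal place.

First find α: α = ln(V₂/V₁)/ln(z₂/z₁) = ln(95.9/43.3)/ln(200.0/20.0) = 0.79515/2.30259 = 0.3453
Extrapolate from 200.0 m to 263.0 m: V₃ = 95.9 × (263.0/200.0)^0.3453 = 95.9 × 1.0992 = 105.4113 km/h

105.4 km/h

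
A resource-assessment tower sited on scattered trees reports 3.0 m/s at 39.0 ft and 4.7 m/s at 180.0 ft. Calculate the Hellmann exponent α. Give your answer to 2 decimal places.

Power law: V₂/V₁ = (z₂/z₁)^α ⇒ α = ln(V₂/V₁) / ln(z₂/z₁)
α = ln(4.7/3.0) / ln(180.0/39.0) = ln(1.5667) / ln(4.6154)
  = 0.44895 / 1.52940 = 0.29355

α ≈ 0.29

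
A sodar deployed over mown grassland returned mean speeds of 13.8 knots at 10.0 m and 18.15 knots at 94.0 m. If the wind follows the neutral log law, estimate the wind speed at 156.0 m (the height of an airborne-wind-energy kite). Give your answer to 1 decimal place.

19.1 knots

Log law: V ∝ ln(z/z₀). From the pair, with r = V₁/V₂ = 0.76033,
ln z₀ = (ln z₁ − r·ln z₂)/(1 − r) = (2.3026 − 0.76033×4.5433)/0.23967 = -4.8059 → z₀ = 0.008182 m
V₃ = V₁ · ln(z₃/z₀)/ln(z₁/z₀) = 13.8 × 9.8557/7.1085 = 19.1334 knots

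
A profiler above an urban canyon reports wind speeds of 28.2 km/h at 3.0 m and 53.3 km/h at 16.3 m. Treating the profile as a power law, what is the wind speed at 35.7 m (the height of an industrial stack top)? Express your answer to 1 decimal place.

First find α: α = ln(V₂/V₁)/ln(z₂/z₁) = ln(53.3/28.2)/ln(16.3/3.0) = 0.63661/1.69255 = 0.3761
Extrapolate from 16.3 m to 35.7 m: V₃ = 53.3 × (35.7/16.3)^0.3761 = 53.3 × 1.3430 = 71.5799 km/h

71.6 km/h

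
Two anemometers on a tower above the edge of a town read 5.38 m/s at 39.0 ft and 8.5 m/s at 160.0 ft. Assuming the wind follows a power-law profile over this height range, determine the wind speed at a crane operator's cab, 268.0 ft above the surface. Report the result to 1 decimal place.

10.0 m/s

First find α: α = ln(V₂/V₁)/ln(z₂/z₁) = ln(8.5/5.38)/ln(160.0/39.0) = 0.45738/1.41161 = 0.3240
Extrapolate from 160.0 ft to 268.0 ft: V₃ = 8.5 × (268.0/160.0)^0.3240 = 8.5 × 1.1819 = 10.0462 m/s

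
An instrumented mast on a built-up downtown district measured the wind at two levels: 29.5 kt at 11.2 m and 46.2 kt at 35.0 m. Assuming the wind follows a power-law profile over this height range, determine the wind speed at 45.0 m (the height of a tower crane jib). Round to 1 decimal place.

First find α: α = ln(V₂/V₁)/ln(z₂/z₁) = ln(46.2/29.5)/ln(35.0/11.2) = 0.44859/1.13943 = 0.3937
Extrapolate from 35.0 m to 45.0 m: V₃ = 46.2 × (45.0/35.0)^0.3937 = 46.2 × 1.1040 = 51.0049 kt

51.0 kt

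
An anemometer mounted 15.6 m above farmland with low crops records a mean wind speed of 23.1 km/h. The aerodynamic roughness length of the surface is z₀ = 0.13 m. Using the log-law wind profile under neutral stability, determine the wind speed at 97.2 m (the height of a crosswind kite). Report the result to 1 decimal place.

Log law: V(z) ∝ ln(z/z₀), so V₂/V₁ = ln(z₂/z₀) / ln(z₁/z₀).
ln(97.2/0.13) = 6.6170, ln(15.6/0.13) = 4.7875
V₂ = 23.1 × 6.6170/4.7875 = 23.1 × 1.3821 = 31.9275 km/h

31.9 km/h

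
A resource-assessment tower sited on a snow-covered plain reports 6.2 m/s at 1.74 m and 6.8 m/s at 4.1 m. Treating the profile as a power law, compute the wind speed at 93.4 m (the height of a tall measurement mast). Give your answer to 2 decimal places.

First find α: α = ln(V₂/V₁)/ln(z₂/z₁) = ln(6.8/6.2)/ln(4.1/1.74) = 0.09237/0.85710 = 0.1078
Extrapolate from 4.1 m to 93.4 m: V₃ = 6.8 × (93.4/4.1)^0.1078 = 6.8 × 1.4006 = 9.5240 m/s

9.52 m/s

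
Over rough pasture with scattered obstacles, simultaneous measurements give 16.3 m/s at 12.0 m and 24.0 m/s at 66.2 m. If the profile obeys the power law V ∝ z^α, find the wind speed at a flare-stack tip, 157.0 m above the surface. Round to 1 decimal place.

First find α: α = ln(V₂/V₁)/ln(z₂/z₁) = ln(24.0/16.3)/ln(66.2/12.0) = 0.38689/1.70777 = 0.2265
Extrapolate from 66.2 m to 157.0 m: V₃ = 24.0 × (157.0/66.2)^0.2265 = 24.0 × 1.2161 = 29.1860 m/s

29.2 m/s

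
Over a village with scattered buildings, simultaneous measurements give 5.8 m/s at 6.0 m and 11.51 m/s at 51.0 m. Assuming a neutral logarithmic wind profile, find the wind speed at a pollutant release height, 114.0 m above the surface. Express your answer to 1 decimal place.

Log law: V ∝ ln(z/z₀). From the pair, with r = V₁/V₂ = 0.50391,
ln z₀ = (ln z₁ − r·ln z₂)/(1 − r) = (1.7918 − 0.50391×3.9318)/0.49609 = -0.3820 → z₀ = 0.6825 m
V₃ = V₁ · ln(z₃/z₀)/ln(z₁/z₀) = 5.8 × 5.1182/2.1738 = 13.6562 m/s

13.7 m/s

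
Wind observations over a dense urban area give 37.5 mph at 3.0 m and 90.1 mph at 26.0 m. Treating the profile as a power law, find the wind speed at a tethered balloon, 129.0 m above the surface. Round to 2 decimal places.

172.62 mph

First find α: α = ln(V₂/V₁)/ln(z₂/z₁) = ln(90.1/37.5)/ln(26.0/3.0) = 0.87658/2.15948 = 0.4059
Extrapolate from 26.0 m to 129.0 m: V₃ = 90.1 × (129.0/26.0)^0.4059 = 90.1 × 1.9159 = 172.6195 mph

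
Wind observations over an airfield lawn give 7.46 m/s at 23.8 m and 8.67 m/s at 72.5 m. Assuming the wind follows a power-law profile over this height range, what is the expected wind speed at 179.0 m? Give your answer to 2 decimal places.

9.79 m/s

First find α: α = ln(V₂/V₁)/ln(z₂/z₁) = ln(8.67/7.46)/ln(72.5/23.8) = 0.15031/1.11390 = 0.1349
Extrapolate from 72.5 m to 179.0 m: V₃ = 8.67 × (179.0/72.5)^0.1349 = 8.67 × 1.1297 = 9.7946 m/s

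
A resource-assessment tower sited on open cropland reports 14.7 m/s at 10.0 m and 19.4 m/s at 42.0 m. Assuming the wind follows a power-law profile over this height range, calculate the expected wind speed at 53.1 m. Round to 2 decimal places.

20.30 m/s

First find α: α = ln(V₂/V₁)/ln(z₂/z₁) = ln(19.4/14.7)/ln(42.0/10.0) = 0.27743/1.43508 = 0.1933
Extrapolate from 42.0 m to 53.1 m: V₃ = 19.4 × (53.1/42.0)^0.1933 = 19.4 × 1.0464 = 20.2997 m/s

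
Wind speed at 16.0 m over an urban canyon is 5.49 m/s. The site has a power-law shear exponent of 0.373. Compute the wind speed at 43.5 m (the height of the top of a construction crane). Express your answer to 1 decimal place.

8.0 m/s

Power-law profile: V₂ = V₁ · (z₂/z₁)^α
V₂ = 5.49 × (43.5/16.0)^0.373 = 5.49 × (2.7188)^0.373
    = 5.49 × 1.4522 = 7.9725 m/s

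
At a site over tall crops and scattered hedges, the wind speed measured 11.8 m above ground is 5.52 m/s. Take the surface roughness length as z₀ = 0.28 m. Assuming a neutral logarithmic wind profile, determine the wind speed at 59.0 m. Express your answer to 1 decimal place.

Log law: V(z) ∝ ln(z/z₀), so V₂/V₁ = ln(z₂/z₀) / ln(z₁/z₀).
ln(59.0/0.28) = 5.3505, ln(11.8/0.28) = 3.7411
V₂ = 5.52 × 5.3505/3.7411 = 5.52 × 1.4302 = 7.8948 m/s

7.9 m/s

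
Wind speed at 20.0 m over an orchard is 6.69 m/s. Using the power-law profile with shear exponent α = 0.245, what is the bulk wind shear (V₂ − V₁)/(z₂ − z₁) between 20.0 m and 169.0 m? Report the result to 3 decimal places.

Power law: V₂ = V₁ · (z₂/z₁)^α = 6.69 × (8.4500)^0.245 = 11.2851 m/s
ΔV/Δz = (11.2851 − 6.69)/(169.0 − 20.0) = 4.5951/149.0000 = 0.03084 m/s/m

0.031 m/s/m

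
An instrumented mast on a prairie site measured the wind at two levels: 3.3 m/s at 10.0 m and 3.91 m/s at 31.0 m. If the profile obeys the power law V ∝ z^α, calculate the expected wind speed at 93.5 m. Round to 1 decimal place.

4.6 m/s

First find α: α = ln(V₂/V₁)/ln(z₂/z₁) = ln(3.91/3.3)/ln(31.0/10.0) = 0.16961/1.13140 = 0.1499
Extrapolate from 31.0 m to 93.5 m: V₃ = 3.91 × (93.5/31.0)^0.1499 = 3.91 × 1.1800 = 4.6137 m/s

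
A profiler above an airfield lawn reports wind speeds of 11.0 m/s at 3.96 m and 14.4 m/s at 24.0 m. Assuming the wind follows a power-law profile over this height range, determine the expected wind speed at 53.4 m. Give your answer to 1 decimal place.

16.2 m/s

First find α: α = ln(V₂/V₁)/ln(z₂/z₁) = ln(14.4/11.0)/ln(24.0/3.96) = 0.26933/1.80181 = 0.1495
Extrapolate from 24.0 m to 53.4 m: V₃ = 14.4 × (53.4/24.0)^0.1495 = 14.4 × 1.1270 = 16.2286 m/s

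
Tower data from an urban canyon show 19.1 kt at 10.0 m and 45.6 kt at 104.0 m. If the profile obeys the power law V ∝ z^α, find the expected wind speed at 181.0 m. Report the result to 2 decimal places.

56.03 kt

First find α: α = ln(V₂/V₁)/ln(z₂/z₁) = ln(45.6/19.1)/ln(104.0/10.0) = 0.87022/2.34181 = 0.3716
Extrapolate from 104.0 m to 181.0 m: V₃ = 45.6 × (181.0/104.0)^0.3716 = 45.6 × 1.2286 = 56.0259 kt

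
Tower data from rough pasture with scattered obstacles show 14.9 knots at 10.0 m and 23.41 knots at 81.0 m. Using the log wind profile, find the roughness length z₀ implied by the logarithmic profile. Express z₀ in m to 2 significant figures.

z₀ ≈ 0.26 m

Log law: V(z) ∝ ln(z/z₀). With r = V₁/V₂ = 14.9/23.41 = 0.63648,
r · ln(z₂/z₀) = ln(z₁/z₀) ⇒ ln z₀ = (ln z₁ − r·ln z₂)/(1 − r)
ln z₀ = (2.30259 − 0.63648×4.39445) / 0.36352 = -1.3600
z₀ = exp(-1.3600) = 0.2567 m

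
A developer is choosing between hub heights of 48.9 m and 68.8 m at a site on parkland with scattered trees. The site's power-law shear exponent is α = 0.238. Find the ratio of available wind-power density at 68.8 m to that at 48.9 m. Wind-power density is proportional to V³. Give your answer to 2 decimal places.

Speed ratio: V_B/V_A = (z_B/z_A)^α = (68.8/48.9)^0.238 = (1.4070)^0.238 = 1.08465
Power-density ratio: P_B/P_A = (V_B/V_A)³ = (1.08465)³ = 1.27606

1.28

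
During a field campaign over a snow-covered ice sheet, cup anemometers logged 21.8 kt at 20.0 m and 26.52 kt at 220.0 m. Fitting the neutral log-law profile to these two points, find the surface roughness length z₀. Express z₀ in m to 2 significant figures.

z₀ ≈ 0.00031 m

Log law: V(z) ∝ ln(z/z₀). With r = V₁/V₂ = 21.8/26.52 = 0.82202,
r · ln(z₂/z₀) = ln(z₁/z₀) ⇒ ln z₀ = (ln z₁ − r·ln z₂)/(1 − r)
ln z₀ = (2.99573 − 0.82202×5.39363) / 0.17798 = -8.0793
z₀ = exp(-8.0793) = 0.0003099 m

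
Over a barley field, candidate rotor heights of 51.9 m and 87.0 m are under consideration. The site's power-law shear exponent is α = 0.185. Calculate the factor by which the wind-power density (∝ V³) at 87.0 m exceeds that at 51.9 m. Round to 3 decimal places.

1.332

Speed ratio: V_B/V_A = (z_B/z_A)^α = (87.0/51.9)^0.185 = (1.6763)^0.185 = 1.10028
Power-density ratio: P_B/P_A = (V_B/V_A)³ = (1.10028)³ = 1.33203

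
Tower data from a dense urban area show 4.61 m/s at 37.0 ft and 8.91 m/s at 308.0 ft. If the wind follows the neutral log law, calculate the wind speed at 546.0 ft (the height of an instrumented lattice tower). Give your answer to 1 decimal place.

Log law: V ∝ ln(z/z₀). From the pair, with r = V₁/V₂ = 0.51740,
ln z₀ = (ln z₁ − r·ln z₂)/(1 − r) = (3.6109 − 0.51740×5.7301)/0.48260 = 1.3390 → z₀ = 3.815 ft
V₃ = V₁ · ln(z₃/z₀)/ln(z₁/z₀) = 4.61 × 4.9637/2.2720 = 10.0717 m/s

10.1 m/s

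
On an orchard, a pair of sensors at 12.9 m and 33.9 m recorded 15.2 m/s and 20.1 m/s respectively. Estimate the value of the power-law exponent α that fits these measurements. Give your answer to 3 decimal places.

α ≈ 0.289

Power law: V₂/V₁ = (z₂/z₁)^α ⇒ α = ln(V₂/V₁) / ln(z₂/z₁)
α = ln(20.1/15.2) / ln(33.9/12.9) = ln(1.3224) / ln(2.6279)
  = 0.27942 / 0.96619 = 0.28920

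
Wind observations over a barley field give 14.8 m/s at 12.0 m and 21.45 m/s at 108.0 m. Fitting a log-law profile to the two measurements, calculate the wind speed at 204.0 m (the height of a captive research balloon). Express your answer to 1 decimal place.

Log law: V ∝ ln(z/z₀). From the pair, with r = V₁/V₂ = 0.68998,
ln z₀ = (ln z₁ − r·ln z₂)/(1 − r) = (2.4849 − 0.68998×4.6821)/0.31002 = -2.4052 → z₀ = 0.09025 m
V₃ = V₁ · ln(z₃/z₀)/ln(z₁/z₀) = 14.8 × 7.7233/4.8901 = 23.3748 m/s

23.4 m/s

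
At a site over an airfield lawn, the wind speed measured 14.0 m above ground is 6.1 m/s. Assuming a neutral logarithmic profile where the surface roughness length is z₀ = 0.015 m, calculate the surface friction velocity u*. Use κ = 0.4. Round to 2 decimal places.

Log law: V(z) = (u*/κ) · ln(z/z₀) ⇒ u* = κ · V / ln(z/z₀)
u* = 0.4 × 6.1 / ln(14.0/0.015) = 0.4 × 6.1 / 6.8388
   = 2.4400 / 6.8388 = 0.3568 m/s

u* ≈ 0.36 m/s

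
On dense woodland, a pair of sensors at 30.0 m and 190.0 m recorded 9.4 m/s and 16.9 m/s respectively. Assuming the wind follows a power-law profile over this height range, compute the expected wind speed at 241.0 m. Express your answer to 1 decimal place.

18.2 m/s

First find α: α = ln(V₂/V₁)/ln(z₂/z₁) = ln(16.9/9.4)/ln(190.0/30.0) = 0.58660/1.84583 = 0.3178
Extrapolate from 190.0 m to 241.0 m: V₃ = 16.9 × (241.0/190.0)^0.3178 = 16.9 × 1.0785 = 18.2265 m/s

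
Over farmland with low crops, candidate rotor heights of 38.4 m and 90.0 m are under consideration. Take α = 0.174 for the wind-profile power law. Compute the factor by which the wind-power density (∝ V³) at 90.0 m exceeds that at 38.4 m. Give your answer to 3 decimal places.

Speed ratio: V_B/V_A = (z_B/z_A)^α = (90.0/38.4)^0.174 = (2.3438)^0.174 = 1.15975
Power-density ratio: P_B/P_A = (V_B/V_A)³ = (1.15975)³ = 1.55989

1.560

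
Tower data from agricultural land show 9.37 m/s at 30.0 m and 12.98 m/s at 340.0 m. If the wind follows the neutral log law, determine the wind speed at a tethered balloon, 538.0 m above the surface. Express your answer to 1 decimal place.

13.7 m/s

Log law: V ∝ ln(z/z₀). From the pair, with r = V₁/V₂ = 0.72188,
ln z₀ = (ln z₁ − r·ln z₂)/(1 − r) = (3.4012 − 0.72188×5.8289)/0.27812 = -2.9002 → z₀ = 0.05501 m
V₃ = V₁ · ln(z₃/z₀)/ln(z₁/z₀) = 9.37 × 9.1880/6.3014 = 13.6624 m/s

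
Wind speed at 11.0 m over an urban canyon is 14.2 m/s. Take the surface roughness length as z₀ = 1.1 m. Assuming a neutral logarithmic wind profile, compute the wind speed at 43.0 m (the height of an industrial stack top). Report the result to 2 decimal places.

22.61 m/s

Log law: V(z) ∝ ln(z/z₀), so V₂/V₁ = ln(z₂/z₀) / ln(z₁/z₀).
ln(43.0/1.1) = 3.6659, ln(11.0/1.1) = 2.3026
V₂ = 14.2 × 3.6659/2.3026 = 14.2 × 1.5921 = 22.6075 m/s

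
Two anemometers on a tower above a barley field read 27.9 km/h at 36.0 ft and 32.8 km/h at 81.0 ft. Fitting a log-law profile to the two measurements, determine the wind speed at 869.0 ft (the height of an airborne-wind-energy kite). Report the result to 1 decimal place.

Log law: V ∝ ln(z/z₀). From the pair, with r = V₁/V₂ = 0.85061,
ln z₀ = (ln z₁ − r·ln z₂)/(1 − r) = (3.5835 − 0.85061×4.3944)/0.14939 = -1.0338 → z₀ = 0.3556 ft
V₃ = V₁ · ln(z₃/z₀)/ln(z₁/z₀) = 27.9 × 7.8012/4.6173 = 47.1381 km/h

47.1 km/h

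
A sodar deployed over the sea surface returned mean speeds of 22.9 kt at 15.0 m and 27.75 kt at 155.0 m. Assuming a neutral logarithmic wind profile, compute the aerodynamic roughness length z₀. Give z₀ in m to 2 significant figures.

z₀ ≈ 0.00024 m

Log law: V(z) ∝ ln(z/z₀). With r = V₁/V₂ = 22.9/27.75 = 0.82523,
r · ln(z₂/z₀) = ln(z₁/z₀) ⇒ ln z₀ = (ln z₁ − r·ln z₂)/(1 − r)
ln z₀ = (2.70805 − 0.82523×5.04343) / 0.17477 = -8.3188
z₀ = exp(-8.3188) = 0.0002439 m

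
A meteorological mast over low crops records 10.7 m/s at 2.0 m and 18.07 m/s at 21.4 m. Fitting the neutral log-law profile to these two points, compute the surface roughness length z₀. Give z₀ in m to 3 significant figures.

Log law: V(z) ∝ ln(z/z₀). With r = V₁/V₂ = 10.7/18.07 = 0.59214,
r · ln(z₂/z₀) = ln(z₁/z₀) ⇒ ln z₀ = (ln z₁ − r·ln z₂)/(1 − r)
ln z₀ = (0.69315 − 0.59214×3.06339) / 0.40786 = -2.7480
z₀ = exp(-2.7480) = 0.06405 m

z₀ ≈ 0.0641 m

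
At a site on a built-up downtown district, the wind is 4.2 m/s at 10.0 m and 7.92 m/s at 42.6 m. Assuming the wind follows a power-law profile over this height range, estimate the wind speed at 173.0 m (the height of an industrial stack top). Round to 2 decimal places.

14.63 m/s

First find α: α = ln(V₂/V₁)/ln(z₂/z₁) = ln(7.92/4.2)/ln(42.6/10.0) = 0.63431/1.44927 = 0.4377
Extrapolate from 42.6 m to 173.0 m: V₃ = 7.92 × (173.0/42.6)^0.4377 = 7.92 × 1.8466 = 14.6255 m/s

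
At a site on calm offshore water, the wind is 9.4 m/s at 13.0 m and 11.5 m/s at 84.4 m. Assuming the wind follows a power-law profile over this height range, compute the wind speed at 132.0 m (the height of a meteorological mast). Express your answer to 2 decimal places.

First find α: α = ln(V₂/V₁)/ln(z₂/z₁) = ln(11.5/9.4)/ln(84.4/13.0) = 0.20164/1.87062 = 0.1078
Extrapolate from 84.4 m to 132.0 m: V₃ = 11.5 × (132.0/84.4)^0.1078 = 11.5 × 1.0494 = 12.0680 m/s

12.07 m/s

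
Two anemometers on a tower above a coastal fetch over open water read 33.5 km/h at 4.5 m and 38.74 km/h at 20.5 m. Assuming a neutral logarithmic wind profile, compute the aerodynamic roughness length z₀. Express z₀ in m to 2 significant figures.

Log law: V(z) ∝ ln(z/z₀). With r = V₁/V₂ = 33.5/38.74 = 0.86474,
r · ln(z₂/z₀) = ln(z₁/z₀) ⇒ ln z₀ = (ln z₁ − r·ln z₂)/(1 − r)
ln z₀ = (1.50408 − 0.86474×3.02042) / 0.13526 = -8.1901
z₀ = exp(-8.1901) = 0.0002774 m

z₀ ≈ 0.00028 m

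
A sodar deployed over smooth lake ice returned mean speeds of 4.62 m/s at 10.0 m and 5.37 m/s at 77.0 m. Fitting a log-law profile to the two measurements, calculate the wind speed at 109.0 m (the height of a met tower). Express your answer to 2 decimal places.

Log law: V ∝ ln(z/z₀). From the pair, with r = V₁/V₂ = 0.86034,
ln z₀ = (ln z₁ − r·ln z₂)/(1 − r) = (2.3026 − 0.86034×4.3438)/0.13966 = -10.2713 → z₀ = 0.00003461 m
V₃ = V₁ · ln(z₃/z₀)/ln(z₁/z₀) = 4.62 × 14.9627/12.5739 = 5.4977 m/s

5.50 m/s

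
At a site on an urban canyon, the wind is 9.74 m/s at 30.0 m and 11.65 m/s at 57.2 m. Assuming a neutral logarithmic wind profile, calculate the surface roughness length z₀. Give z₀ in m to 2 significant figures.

Log law: V(z) ∝ ln(z/z₀). With r = V₁/V₂ = 9.74/11.65 = 0.83605,
r · ln(z₂/z₀) = ln(z₁/z₀) ⇒ ln z₀ = (ln z₁ − r·ln z₂)/(1 − r)
ln z₀ = (3.40120 − 0.83605×4.04655) / 0.16395 = 0.1102
z₀ = exp(0.1102) = 1.117 m

z₀ ≈ 1.1 m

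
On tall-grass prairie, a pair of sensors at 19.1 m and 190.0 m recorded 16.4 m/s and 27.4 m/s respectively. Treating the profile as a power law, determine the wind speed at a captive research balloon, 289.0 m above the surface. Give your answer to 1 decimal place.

First find α: α = ln(V₂/V₁)/ln(z₂/z₁) = ln(27.4/16.4)/ln(190.0/19.1) = 0.51326/2.29734 = 0.2234
Extrapolate from 190.0 m to 289.0 m: V₃ = 27.4 × (289.0/190.0)^0.2234 = 27.4 × 1.0982 = 30.0915 m/s

30.1 m/s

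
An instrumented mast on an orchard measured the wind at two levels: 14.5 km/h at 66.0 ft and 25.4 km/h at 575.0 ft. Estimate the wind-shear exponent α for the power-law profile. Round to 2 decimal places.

α ≈ 0.26

Power law: V₂/V₁ = (z₂/z₁)^α ⇒ α = ln(V₂/V₁) / ln(z₂/z₁)
α = ln(25.4/14.5) / ln(575.0/66.0) = ln(1.7517) / ln(8.7121)
  = 0.56060 / 2.16472 = 0.25897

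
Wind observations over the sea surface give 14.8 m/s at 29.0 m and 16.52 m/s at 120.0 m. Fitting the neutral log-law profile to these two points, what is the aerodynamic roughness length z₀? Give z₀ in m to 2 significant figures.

Log law: V(z) ∝ ln(z/z₀). With r = V₁/V₂ = 14.8/16.52 = 0.89588,
r · ln(z₂/z₀) = ln(z₁/z₀) ⇒ ln z₀ = (ln z₁ − r·ln z₂)/(1 − r)
ln z₀ = (3.36730 − 0.89588×4.78749) / 0.10412 = -8.8530
z₀ = exp(-8.8530) = 0.0001430 m

z₀ ≈ 0.00014 m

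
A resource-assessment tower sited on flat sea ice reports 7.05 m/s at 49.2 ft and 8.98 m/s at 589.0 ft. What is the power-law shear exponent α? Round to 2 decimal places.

α ≈ 0.10

Power law: V₂/V₁ = (z₂/z₁)^α ⇒ α = ln(V₂/V₁) / ln(z₂/z₁)
α = ln(8.98/7.05) / ln(589.0/49.2) = ln(1.2738) / ln(11.9715)
  = 0.24197 / 2.48253 = 0.09747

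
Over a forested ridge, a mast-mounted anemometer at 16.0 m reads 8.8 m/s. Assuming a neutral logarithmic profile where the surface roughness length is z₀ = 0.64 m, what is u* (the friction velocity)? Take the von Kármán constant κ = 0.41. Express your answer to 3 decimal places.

Log law: V(z) = (u*/κ) · ln(z/z₀) ⇒ u* = κ · V / ln(z/z₀)
u* = 0.41 × 8.8 / ln(16.0/0.64) = 0.41 × 8.8 / 3.2189
   = 3.6080 / 3.2189 = 1.1209 m/s

u* ≈ 1.121 m/s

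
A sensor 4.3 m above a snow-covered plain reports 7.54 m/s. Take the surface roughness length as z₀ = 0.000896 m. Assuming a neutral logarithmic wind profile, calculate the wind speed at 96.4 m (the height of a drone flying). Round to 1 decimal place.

Log law: V(z) ∝ ln(z/z₀), so V₂/V₁ = ln(z₂/z₀) / ln(z₁/z₀).
ln(96.4/0.000896) = 11.5861, ln(4.3/0.000896) = 8.4762
V₂ = 7.54 × 11.5861/8.4762 = 7.54 × 1.3669 = 10.3064 m/s

10.3 m/s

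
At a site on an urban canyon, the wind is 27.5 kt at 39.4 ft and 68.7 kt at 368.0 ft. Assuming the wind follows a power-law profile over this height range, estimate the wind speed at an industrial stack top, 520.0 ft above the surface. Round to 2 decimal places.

First find α: α = ln(V₂/V₁)/ln(z₂/z₁) = ln(68.7/27.5)/ln(368.0/39.4) = 0.91556/2.23432 = 0.4098
Extrapolate from 368.0 ft to 520.0 ft: V₃ = 68.7 × (520.0/368.0)^0.4098 = 68.7 × 1.1522 = 79.1565 kt

79.16 kt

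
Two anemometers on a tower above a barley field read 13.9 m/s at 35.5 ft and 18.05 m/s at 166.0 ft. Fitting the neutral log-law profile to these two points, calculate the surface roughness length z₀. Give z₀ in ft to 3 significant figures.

z₀ ≈ 0.203 ft

Log law: V(z) ∝ ln(z/z₀). With r = V₁/V₂ = 13.9/18.05 = 0.77008,
r · ln(z₂/z₀) = ln(z₁/z₀) ⇒ ln z₀ = (ln z₁ − r·ln z₂)/(1 − r)
ln z₀ = (3.56953 − 0.77008×5.11199) / 0.22992 = -1.5968
z₀ = exp(-1.5968) = 0.2026 ft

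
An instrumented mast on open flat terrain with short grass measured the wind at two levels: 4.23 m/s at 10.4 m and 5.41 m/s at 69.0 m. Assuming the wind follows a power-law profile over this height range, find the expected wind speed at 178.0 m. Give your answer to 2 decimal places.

6.12 m/s

First find α: α = ln(V₂/V₁)/ln(z₂/z₁) = ln(5.41/4.23)/ln(69.0/10.4) = 0.24605/1.89230 = 0.1300
Extrapolate from 69.0 m to 178.0 m: V₃ = 5.41 × (178.0/69.0)^0.1300 = 5.41 × 1.1311 = 6.1194 m/s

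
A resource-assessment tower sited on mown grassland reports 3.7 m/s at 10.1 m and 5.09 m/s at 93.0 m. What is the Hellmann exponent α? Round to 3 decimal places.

α ≈ 0.144

Power law: V₂/V₁ = (z₂/z₁)^α ⇒ α = ln(V₂/V₁) / ln(z₂/z₁)
α = ln(5.09/3.7) / ln(93.0/10.1) = ln(1.3757) / ln(9.2079)
  = 0.31895 / 2.22006 = 0.14366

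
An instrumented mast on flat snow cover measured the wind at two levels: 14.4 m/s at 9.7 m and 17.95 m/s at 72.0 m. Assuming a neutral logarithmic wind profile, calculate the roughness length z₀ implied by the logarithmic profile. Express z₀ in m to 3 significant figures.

Log law: V(z) ∝ ln(z/z₀). With r = V₁/V₂ = 14.4/17.95 = 0.80223,
r · ln(z₂/z₀) = ln(z₁/z₀) ⇒ ln z₀ = (ln z₁ − r·ln z₂)/(1 − r)
ln z₀ = (2.27213 − 0.80223×4.27667) / 0.19777 = -5.8590
z₀ = exp(-5.8590) = 0.002854 m

z₀ ≈ 0.00285 m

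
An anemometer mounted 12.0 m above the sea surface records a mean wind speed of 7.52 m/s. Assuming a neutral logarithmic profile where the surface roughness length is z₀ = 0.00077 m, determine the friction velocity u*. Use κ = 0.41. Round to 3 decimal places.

u* ≈ 0.319 m/s

Log law: V(z) = (u*/κ) · ln(z/z₀) ⇒ u* = κ · V / ln(z/z₀)
u* = 0.41 × 7.52 / ln(12.0/0.00077) = 0.41 × 7.52 / 9.6540
   = 3.0832 / 9.6540 = 0.3194 m/s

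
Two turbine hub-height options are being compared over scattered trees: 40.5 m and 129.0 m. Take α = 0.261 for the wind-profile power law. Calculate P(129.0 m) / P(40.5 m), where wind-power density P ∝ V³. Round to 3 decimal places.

Speed ratio: V_B/V_A = (z_B/z_A)^α = (129.0/40.5)^0.261 = (3.1852)^0.261 = 1.35306
Power-density ratio: P_B/P_A = (V_B/V_A)³ = (1.35306)³ = 2.47716

2.477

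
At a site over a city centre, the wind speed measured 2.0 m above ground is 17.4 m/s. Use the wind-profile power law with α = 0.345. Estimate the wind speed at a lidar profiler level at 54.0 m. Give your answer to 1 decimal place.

Power-law profile: V₂ = V₁ · (z₂/z₁)^α
V₂ = 17.4 × (54.0/2.0)^0.345 = 17.4 × (27.0000)^0.345
    = 17.4 × 3.1176 = 54.2463 m/s

54.2 m/s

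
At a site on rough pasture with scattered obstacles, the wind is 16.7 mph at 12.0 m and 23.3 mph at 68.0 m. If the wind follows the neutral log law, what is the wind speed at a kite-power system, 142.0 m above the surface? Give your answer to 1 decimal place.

26.1 mph

Log law: V ∝ ln(z/z₀). From the pair, with r = V₁/V₂ = 0.71674,
ln z₀ = (ln z₁ − r·ln z₂)/(1 − r) = (2.4849 − 0.71674×4.2195)/0.28326 = -1.9042 → z₀ = 0.1489 m
V₃ = V₁ · ln(z₃/z₀)/ln(z₁/z₀) = 16.7 × 6.8600/4.3891 = 26.1016 mph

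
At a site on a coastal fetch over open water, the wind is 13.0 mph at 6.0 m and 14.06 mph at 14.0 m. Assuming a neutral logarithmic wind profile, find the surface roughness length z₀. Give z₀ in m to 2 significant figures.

Log law: V(z) ∝ ln(z/z₀). With r = V₁/V₂ = 13.0/14.06 = 0.92461,
r · ln(z₂/z₀) = ln(z₁/z₀) ⇒ ln z₀ = (ln z₁ − r·ln z₂)/(1 − r)
ln z₀ = (1.79176 − 0.92461×2.63906) / 0.07539 = -8.5996
z₀ = exp(-8.5996) = 0.0001842 m

z₀ ≈ 0.00018 m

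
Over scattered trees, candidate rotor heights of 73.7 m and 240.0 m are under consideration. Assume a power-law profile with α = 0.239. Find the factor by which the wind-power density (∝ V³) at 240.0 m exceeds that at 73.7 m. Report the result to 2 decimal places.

Speed ratio: V_B/V_A = (z_B/z_A)^α = (240.0/73.7)^0.239 = (3.2564)^0.239 = 1.32601
Power-density ratio: P_B/P_A = (V_B/V_A)³ = (1.32601)³ = 2.33151

2.33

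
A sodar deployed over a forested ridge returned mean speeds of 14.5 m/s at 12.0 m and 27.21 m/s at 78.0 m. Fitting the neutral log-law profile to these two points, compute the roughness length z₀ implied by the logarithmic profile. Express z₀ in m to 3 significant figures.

Log law: V(z) ∝ ln(z/z₀). With r = V₁/V₂ = 14.5/27.21 = 0.53289,
r · ln(z₂/z₀) = ln(z₁/z₀) ⇒ ln z₀ = (ln z₁ − r·ln z₂)/(1 − r)
ln z₀ = (2.48491 − 0.53289×4.35671) / 0.46711 = 0.3495
z₀ = exp(0.3495) = 1.418 m

z₀ ≈ 1.42 m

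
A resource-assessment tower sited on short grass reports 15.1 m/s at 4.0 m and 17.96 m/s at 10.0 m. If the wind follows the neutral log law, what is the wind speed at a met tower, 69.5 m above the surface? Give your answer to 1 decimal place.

Log law: V ∝ ln(z/z₀). From the pair, with r = V₁/V₂ = 0.84076,
ln z₀ = (ln z₁ − r·ln z₂)/(1 − r) = (1.3863 − 0.84076×2.3026)/0.15924 = -3.4515 → z₀ = 0.03170 m
V₃ = V₁ · ln(z₃/z₀)/ln(z₁/z₀) = 15.1 × 7.6928/4.8378 = 24.0114 m/s

24.0 m/s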